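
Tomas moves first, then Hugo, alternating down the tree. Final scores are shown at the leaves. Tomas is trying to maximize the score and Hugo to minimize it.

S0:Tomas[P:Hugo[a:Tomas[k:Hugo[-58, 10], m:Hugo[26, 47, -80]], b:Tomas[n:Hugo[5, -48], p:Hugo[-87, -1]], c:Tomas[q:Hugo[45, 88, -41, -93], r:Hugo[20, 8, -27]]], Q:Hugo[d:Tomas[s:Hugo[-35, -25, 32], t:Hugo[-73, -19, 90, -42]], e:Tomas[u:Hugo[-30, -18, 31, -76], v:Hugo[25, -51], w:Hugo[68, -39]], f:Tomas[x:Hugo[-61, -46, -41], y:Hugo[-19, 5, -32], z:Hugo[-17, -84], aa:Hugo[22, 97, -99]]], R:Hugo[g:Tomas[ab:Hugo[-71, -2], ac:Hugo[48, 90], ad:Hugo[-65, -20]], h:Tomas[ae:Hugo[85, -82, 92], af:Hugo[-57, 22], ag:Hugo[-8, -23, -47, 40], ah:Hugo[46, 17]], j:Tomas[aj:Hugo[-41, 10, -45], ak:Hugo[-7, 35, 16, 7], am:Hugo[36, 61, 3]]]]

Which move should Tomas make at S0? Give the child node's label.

R

k (Hugo): min(-58, 10) = -58
m (Hugo): min(26, 47, -80) = -80
a (Tomas): max(-58, -80) = -58
n (Hugo): min(5, -48) = -48
p (Hugo): min(-87, -1) = -87
b (Tomas): max(-48, -87) = -48
q (Hugo): min(45, 88, -41, -93) = -93
r (Hugo): min(20, 8, -27) = -27
c (Tomas): max(-93, -27) = -27
P (Hugo): min(-58, -48, -27) = -58
s (Hugo): min(-35, -25, 32) = -35
t (Hugo): min(-73, -19, 90, -42) = -73
d (Tomas): max(-35, -73) = -35
u (Hugo): min(-30, -18, 31, -76) = -76
v (Hugo): min(25, -51) = -51
w (Hugo): min(68, -39) = -39
e (Tomas): max(-76, -51, -39) = -39
x (Hugo): min(-61, -46, -41) = -61
y (Hugo): min(-19, 5, -32) = -32
z (Hugo): min(-17, -84) = -84
aa (Hugo): min(22, 97, -99) = -99
f (Tomas): max(-61, -32, -84, -99) = -32
Q (Hugo): min(-35, -39, -32) = -39
ab (Hugo): min(-71, -2) = -71
ac (Hugo): min(48, 90) = 48
ad (Hugo): min(-65, -20) = -65
g (Tomas): max(-71, 48, -65) = 48
ae (Hugo): min(85, -82, 92) = -82
af (Hugo): min(-57, 22) = -57
ag (Hugo): min(-8, -23, -47, 40) = -47
ah (Hugo): min(46, 17) = 17
h (Tomas): max(-82, -57, -47, 17) = 17
aj (Hugo): min(-41, 10, -45) = -45
ak (Hugo): min(-7, 35, 16, 7) = -7
am (Hugo): min(36, 61, 3) = 3
j (Tomas): max(-45, -7, 3) = 3
R (Hugo): min(48, 17, 3) = 3
S0 (Tomas): max(-58, -39, 3) = 3
Tomas at S0 wants the highest of {P=-58, Q=-39, R=3}, so chooses R.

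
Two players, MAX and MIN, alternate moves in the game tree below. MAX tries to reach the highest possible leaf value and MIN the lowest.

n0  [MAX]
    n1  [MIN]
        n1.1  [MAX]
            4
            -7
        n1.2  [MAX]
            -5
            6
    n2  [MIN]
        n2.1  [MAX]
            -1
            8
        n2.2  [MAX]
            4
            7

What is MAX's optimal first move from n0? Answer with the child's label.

n1.1 (MAX): max(4, -7) = 4
n1.2 (MAX): max(-5, 6) = 6
n1 (MIN): min(4, 6) = 4
n2.1 (MAX): max(-1, 8) = 8
n2.2 (MAX): max(4, 7) = 7
n2 (MIN): min(8, 7) = 7
n0 (MAX): max(4, 7) = 7
MAX at n0 wants the highest of {n1=4, n2=7}, so chooses n2.

n2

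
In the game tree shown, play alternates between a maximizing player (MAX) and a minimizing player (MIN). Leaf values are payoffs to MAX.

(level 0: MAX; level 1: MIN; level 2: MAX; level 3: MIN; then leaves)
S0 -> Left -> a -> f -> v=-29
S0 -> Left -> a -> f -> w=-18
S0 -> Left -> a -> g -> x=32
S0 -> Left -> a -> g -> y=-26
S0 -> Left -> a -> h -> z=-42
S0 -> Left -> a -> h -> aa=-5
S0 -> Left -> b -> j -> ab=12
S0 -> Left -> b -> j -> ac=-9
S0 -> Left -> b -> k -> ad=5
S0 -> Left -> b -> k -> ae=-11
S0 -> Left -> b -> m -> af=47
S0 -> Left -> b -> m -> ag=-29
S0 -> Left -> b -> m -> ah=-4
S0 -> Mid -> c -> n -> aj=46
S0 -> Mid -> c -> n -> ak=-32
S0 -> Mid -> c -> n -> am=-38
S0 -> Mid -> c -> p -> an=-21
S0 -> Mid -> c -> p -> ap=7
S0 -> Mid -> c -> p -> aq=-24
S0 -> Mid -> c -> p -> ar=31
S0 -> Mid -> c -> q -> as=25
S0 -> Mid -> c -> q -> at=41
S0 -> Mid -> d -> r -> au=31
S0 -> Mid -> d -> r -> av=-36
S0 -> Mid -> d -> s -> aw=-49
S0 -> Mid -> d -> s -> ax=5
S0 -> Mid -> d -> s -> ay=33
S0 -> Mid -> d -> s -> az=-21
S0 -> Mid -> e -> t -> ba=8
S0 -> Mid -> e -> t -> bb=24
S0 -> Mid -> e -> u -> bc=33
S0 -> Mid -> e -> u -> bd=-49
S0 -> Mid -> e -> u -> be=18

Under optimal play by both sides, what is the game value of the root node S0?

-26

f (MIN): min(-29, -18) = -29
g (MIN): min(32, -26) = -26
h (MIN): min(-42, -5) = -42
a (MAX): max(-29, -26, -42) = -26
j (MIN): min(12, -9) = -9
k (MIN): min(5, -11) = -11
m (MIN): min(47, -29, -4) = -29
b (MAX): max(-9, -11, -29) = -9
Left (MIN): min(-26, -9) = -26
n (MIN): min(46, -32, -38) = -38
p (MIN): min(-21, 7, -24, 31) = -24
q (MIN): min(25, 41) = 25
c (MAX): max(-38, -24, 25) = 25
r (MIN): min(31, -36) = -36
s (MIN): min(-49, 5, 33, -21) = -49
d (MAX): max(-36, -49) = -36
t (MIN): min(8, 24) = 8
u (MIN): min(33, -49, 18) = -49
e (MAX): max(8, -49) = 8
Mid (MIN): min(25, -36, 8) = -36
S0 (MAX): max(-26, -36) = -26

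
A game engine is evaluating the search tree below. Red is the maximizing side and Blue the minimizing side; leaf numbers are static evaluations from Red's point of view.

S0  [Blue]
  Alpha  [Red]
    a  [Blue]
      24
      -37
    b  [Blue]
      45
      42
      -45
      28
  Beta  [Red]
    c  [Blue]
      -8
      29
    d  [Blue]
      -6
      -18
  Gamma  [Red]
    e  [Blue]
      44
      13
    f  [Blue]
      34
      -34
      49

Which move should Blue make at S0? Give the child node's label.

a (Blue): min(24, -37) = -37
b (Blue): min(45, 42, -45, 28) = -45
Alpha (Red): max(-37, -45) = -37
c (Blue): min(-8, 29) = -8
d (Blue): min(-6, -18) = -18
Beta (Red): max(-8, -18) = -8
e (Blue): min(44, 13) = 13
f (Blue): min(34, -34, 49) = -34
Gamma (Red): max(13, -34) = 13
S0 (Blue): min(-37, -8, 13) = -37
Blue at S0 wants the lowest of {Alpha=-37, Beta=-8, Gamma=13}, so chooses Alpha.

Alpha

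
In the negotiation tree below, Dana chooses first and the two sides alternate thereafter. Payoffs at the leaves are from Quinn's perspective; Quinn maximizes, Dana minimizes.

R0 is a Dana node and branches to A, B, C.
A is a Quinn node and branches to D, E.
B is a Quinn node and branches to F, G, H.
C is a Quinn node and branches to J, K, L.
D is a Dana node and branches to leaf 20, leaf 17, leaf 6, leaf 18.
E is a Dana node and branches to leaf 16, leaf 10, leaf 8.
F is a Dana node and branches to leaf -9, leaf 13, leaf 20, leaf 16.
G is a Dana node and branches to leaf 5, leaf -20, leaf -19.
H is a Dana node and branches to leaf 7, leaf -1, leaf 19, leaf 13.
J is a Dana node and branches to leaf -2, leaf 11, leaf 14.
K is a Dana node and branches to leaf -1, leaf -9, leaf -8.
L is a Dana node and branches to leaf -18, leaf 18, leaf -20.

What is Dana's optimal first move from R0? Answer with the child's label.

C

D (Dana): min(20, 17, 6, 18) = 6
E (Dana): min(16, 10, 8) = 8
A (Quinn): max(6, 8) = 8
F (Dana): min(-9, 13, 20, 16) = -9
G (Dana): min(5, -20, -19) = -20
H (Dana): min(7, -1, 19, 13) = -1
B (Quinn): max(-9, -20, -1) = -1
J (Dana): min(-2, 11, 14) = -2
K (Dana): min(-1, -9, -8) = -9
L (Dana): min(-18, 18, -20) = -20
C (Quinn): max(-2, -9, -20) = -2
R0 (Dana): min(8, -1, -2) = -2
Dana at R0 wants the lowest of {A=8, B=-1, C=-2}, so chooses C.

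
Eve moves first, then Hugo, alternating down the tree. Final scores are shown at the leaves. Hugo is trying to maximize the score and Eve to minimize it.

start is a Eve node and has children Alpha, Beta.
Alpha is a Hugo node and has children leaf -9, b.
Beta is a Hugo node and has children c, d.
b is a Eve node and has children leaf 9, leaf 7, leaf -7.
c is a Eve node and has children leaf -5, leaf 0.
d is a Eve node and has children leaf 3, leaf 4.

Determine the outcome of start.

-7

b (Eve): min(9, 7, -7) = -7
Alpha (Hugo): max(-9, -7) = -7
c (Eve): min(-5, 0) = -5
d (Eve): min(3, 4) = 3
Beta (Hugo): max(-5, 3) = 3
start (Eve): min(-7, 3) = -7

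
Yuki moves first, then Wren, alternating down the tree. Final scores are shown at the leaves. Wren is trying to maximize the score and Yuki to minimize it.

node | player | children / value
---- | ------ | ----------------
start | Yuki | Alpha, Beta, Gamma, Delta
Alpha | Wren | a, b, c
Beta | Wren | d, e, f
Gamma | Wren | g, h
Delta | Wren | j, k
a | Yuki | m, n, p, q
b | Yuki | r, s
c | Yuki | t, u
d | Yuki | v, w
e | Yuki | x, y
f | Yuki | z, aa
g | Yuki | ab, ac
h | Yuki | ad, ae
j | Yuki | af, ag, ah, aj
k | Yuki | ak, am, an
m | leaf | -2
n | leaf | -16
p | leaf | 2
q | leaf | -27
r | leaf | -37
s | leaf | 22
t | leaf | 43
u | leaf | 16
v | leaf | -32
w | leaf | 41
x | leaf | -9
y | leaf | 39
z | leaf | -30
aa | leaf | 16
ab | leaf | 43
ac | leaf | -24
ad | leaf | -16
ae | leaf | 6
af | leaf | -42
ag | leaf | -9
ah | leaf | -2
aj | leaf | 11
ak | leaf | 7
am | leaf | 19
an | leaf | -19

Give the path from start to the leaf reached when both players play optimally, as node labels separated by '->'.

a (Yuki): min(-2, -16, 2, -27) = -27
b (Yuki): min(-37, 22) = -37
c (Yuki): min(43, 16) = 16
Alpha (Wren): max(-27, -37, 16) = 16
d (Yuki): min(-32, 41) = -32
e (Yuki): min(-9, 39) = -9
f (Yuki): min(-30, 16) = -30
Beta (Wren): max(-32, -9, -30) = -9
g (Yuki): min(43, -24) = -24
h (Yuki): min(-16, 6) = -16
Gamma (Wren): max(-24, -16) = -16
j (Yuki): min(-42, -9, -2, 11) = -42
k (Yuki): min(7, 19, -19) = -19
Delta (Wren): max(-42, -19) = -19
start (Yuki): min(16, -9, -16, -19) = -19
At start, Yuki picks Delta (lowest: -19).
At Delta, Wren picks k (highest: -19).
At k, Yuki picks an (lowest: -19).
Terminal value -19.

start -> Delta -> k -> an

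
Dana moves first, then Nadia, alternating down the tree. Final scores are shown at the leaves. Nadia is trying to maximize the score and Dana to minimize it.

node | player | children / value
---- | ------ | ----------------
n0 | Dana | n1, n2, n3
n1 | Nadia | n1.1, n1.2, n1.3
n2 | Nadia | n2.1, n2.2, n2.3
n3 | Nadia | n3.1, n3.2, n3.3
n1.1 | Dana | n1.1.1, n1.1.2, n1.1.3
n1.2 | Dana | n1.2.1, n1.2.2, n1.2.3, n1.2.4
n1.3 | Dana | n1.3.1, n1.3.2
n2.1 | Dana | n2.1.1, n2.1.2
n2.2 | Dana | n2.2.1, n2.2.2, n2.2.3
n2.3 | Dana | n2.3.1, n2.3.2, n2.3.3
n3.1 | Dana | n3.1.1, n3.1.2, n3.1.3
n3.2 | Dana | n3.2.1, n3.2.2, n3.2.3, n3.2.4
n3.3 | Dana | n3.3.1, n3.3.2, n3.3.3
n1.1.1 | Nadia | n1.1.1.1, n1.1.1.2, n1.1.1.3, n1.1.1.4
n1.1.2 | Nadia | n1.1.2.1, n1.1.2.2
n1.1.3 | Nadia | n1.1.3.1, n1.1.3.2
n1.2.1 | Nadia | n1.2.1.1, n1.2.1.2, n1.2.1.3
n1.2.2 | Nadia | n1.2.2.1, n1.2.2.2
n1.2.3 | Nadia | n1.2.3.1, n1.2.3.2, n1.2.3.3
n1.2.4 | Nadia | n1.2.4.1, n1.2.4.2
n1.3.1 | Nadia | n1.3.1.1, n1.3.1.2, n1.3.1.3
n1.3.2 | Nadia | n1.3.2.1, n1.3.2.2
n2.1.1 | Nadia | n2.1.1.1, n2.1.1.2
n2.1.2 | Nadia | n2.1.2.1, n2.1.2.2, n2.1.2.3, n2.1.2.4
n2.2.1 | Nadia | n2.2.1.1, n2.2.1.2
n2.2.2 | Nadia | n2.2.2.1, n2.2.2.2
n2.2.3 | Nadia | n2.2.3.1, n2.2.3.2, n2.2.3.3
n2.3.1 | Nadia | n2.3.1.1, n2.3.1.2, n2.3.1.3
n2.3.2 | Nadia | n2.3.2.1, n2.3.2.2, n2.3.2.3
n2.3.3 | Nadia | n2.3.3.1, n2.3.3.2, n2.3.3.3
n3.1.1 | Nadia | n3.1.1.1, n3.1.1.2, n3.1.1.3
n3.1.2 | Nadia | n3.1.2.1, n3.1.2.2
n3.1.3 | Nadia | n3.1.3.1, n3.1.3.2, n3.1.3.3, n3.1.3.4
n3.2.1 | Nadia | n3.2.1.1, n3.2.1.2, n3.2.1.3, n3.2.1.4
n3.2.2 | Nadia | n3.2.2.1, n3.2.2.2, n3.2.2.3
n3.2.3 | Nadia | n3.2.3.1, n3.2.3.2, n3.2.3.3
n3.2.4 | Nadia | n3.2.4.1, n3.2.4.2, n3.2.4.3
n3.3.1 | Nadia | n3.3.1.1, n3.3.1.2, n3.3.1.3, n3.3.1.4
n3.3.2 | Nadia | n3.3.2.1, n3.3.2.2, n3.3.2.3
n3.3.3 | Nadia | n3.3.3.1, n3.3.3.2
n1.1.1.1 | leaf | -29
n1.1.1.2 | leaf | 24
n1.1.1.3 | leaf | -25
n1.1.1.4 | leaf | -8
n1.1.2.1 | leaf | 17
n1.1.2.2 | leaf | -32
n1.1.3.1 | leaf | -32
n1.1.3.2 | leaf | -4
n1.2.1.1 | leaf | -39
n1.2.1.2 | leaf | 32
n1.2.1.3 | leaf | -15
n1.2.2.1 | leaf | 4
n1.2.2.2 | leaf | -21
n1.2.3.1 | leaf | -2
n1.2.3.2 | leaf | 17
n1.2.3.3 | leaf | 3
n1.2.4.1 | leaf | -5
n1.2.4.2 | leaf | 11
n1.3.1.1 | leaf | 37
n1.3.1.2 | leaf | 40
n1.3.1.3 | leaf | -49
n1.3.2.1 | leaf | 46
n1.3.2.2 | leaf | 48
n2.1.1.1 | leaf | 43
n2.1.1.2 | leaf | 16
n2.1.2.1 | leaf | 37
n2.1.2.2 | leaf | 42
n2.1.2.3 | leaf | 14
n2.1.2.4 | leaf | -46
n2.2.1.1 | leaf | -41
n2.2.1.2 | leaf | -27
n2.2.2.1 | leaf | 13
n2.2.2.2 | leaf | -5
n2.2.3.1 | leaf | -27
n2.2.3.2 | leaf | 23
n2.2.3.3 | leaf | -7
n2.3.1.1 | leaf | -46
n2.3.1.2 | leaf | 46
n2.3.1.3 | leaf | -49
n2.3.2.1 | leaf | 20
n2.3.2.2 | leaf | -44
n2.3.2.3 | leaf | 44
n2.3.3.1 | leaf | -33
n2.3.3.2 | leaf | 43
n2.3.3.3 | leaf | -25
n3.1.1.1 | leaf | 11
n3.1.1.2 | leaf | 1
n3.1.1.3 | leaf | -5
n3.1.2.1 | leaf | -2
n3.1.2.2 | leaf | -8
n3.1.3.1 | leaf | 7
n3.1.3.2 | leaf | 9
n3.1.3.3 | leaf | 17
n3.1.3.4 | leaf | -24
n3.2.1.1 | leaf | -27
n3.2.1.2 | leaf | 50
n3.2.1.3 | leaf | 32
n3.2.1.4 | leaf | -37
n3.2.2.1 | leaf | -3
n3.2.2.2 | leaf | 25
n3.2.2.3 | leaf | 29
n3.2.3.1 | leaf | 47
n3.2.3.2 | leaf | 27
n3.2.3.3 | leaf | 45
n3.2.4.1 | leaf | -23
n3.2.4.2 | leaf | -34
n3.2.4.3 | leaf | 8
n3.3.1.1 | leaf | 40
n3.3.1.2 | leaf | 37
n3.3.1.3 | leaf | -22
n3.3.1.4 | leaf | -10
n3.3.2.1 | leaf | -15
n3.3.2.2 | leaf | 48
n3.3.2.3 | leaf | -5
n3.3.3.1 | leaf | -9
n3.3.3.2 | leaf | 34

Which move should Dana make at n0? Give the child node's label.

n3

n1.1.1 (Nadia): max(-29, 24, -25, -8) = 24
n1.1.2 (Nadia): max(17, -32) = 17
n1.1.3 (Nadia): max(-32, -4) = -4
n1.1 (Dana): min(24, 17, -4) = -4
n1.2.1 (Nadia): max(-39, 32, -15) = 32
n1.2.2 (Nadia): max(4, -21) = 4
n1.2.3 (Nadia): max(-2, 17, 3) = 17
n1.2.4 (Nadia): max(-5, 11) = 11
n1.2 (Dana): min(32, 4, 17, 11) = 4
n1.3.1 (Nadia): max(37, 40, -49) = 40
n1.3.2 (Nadia): max(46, 48) = 48
n1.3 (Dana): min(40, 48) = 40
n1 (Nadia): max(-4, 4, 40) = 40
n2.1.1 (Nadia): max(43, 16) = 43
n2.1.2 (Nadia): max(37, 42, 14, -46) = 42
n2.1 (Dana): min(43, 42) = 42
n2.2.1 (Nadia): max(-41, -27) = -27
n2.2.2 (Nadia): max(13, -5) = 13
n2.2.3 (Nadia): max(-27, 23, -7) = 23
n2.2 (Dana): min(-27, 13, 23) = -27
n2.3.1 (Nadia): max(-46, 46, -49) = 46
n2.3.2 (Nadia): max(20, -44, 44) = 44
n2.3.3 (Nadia): max(-33, 43, -25) = 43
n2.3 (Dana): min(46, 44, 43) = 43
n2 (Nadia): max(42, -27, 43) = 43
n3.1.1 (Nadia): max(11, 1, -5) = 11
n3.1.2 (Nadia): max(-2, -8) = -2
n3.1.3 (Nadia): max(7, 9, 17, -24) = 17
n3.1 (Dana): min(11, -2, 17) = -2
n3.2.1 (Nadia): max(-27, 50, 32, -37) = 50
n3.2.2 (Nadia): max(-3, 25, 29) = 29
n3.2.3 (Nadia): max(47, 27, 45) = 47
n3.2.4 (Nadia): max(-23, -34, 8) = 8
n3.2 (Dana): min(50, 29, 47, 8) = 8
n3.3.1 (Nadia): max(40, 37, -22, -10) = 40
n3.3.2 (Nadia): max(-15, 48, -5) = 48
n3.3.3 (Nadia): max(-9, 34) = 34
n3.3 (Dana): min(40, 48, 34) = 34
n3 (Nadia): max(-2, 8, 34) = 34
n0 (Dana): min(40, 43, 34) = 34
Dana at n0 wants the lowest of {n1=40, n2=43, n3=34}, so chooses n3.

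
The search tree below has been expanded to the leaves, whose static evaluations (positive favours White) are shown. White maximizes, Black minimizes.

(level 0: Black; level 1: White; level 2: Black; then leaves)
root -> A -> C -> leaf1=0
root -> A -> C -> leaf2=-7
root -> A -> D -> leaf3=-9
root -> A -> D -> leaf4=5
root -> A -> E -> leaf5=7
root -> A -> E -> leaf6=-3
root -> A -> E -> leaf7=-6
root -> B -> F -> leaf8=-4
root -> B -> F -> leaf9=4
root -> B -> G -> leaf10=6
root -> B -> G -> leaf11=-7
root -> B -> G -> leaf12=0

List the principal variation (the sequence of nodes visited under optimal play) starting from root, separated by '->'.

C (Black): min(0, -7) = -7
D (Black): min(-9, 5) = -9
E (Black): min(7, -3, -6) = -6
A (White): max(-7, -9, -6) = -6
F (Black): min(-4, 4) = -4
G (Black): min(6, -7, 0) = -7
B (White): max(-4, -7) = -4
root (Black): min(-6, -4) = -6
At root, Black picks A (lowest: -6).
At A, White picks E (highest: -6).
At E, Black picks leaf7 (lowest: -6).
Terminal value -6.

root -> A -> E -> leaf7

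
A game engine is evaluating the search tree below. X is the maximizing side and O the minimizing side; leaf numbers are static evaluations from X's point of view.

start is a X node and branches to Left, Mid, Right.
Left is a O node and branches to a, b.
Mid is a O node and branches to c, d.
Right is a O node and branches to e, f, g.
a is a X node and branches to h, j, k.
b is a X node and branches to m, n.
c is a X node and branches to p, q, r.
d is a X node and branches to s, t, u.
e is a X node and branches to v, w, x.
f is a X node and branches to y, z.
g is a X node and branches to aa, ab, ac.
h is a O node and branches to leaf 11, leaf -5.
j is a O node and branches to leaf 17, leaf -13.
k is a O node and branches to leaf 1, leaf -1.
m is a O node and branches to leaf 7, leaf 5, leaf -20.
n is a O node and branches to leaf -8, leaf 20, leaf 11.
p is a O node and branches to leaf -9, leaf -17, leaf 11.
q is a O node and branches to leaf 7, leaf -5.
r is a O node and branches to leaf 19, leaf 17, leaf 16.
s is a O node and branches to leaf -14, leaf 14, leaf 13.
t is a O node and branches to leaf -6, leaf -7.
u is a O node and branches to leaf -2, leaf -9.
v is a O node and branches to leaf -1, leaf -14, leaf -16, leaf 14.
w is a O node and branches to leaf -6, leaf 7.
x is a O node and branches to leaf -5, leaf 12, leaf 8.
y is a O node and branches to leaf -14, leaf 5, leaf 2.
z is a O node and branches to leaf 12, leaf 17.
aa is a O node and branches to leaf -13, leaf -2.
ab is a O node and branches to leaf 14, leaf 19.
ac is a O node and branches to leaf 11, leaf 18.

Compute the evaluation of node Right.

v (O): min(-1, -14, -16, 14) = -16
w (O): min(-6, 7) = -6
x (O): min(-5, 12, 8) = -5
e (X): max(-16, -6, -5) = -5
y (O): min(-14, 5, 2) = -14
z (O): min(12, 17) = 12
f (X): max(-14, 12) = 12
aa (O): min(-13, -2) = -13
ab (O): min(14, 19) = 14
ac (O): min(11, 18) = 11
g (X): max(-13, 14, 11) = 14
Right (O): min(-5, 12, 14) = -5

-5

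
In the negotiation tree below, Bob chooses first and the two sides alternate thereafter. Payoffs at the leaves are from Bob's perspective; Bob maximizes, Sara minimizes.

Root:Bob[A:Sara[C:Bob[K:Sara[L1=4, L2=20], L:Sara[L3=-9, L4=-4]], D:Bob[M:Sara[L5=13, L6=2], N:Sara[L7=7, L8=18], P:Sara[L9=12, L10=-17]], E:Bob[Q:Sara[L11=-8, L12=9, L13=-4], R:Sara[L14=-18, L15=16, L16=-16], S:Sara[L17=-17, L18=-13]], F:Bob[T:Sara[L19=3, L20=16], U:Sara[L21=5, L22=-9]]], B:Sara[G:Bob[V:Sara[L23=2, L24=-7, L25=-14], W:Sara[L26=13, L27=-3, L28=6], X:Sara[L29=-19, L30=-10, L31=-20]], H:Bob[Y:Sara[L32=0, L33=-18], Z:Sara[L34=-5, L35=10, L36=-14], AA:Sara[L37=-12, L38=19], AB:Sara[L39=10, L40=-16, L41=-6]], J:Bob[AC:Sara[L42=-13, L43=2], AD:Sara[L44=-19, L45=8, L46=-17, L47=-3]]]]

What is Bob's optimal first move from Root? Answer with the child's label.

A

K (Sara): min(4, 20) = 4
L (Sara): min(-9, -4) = -9
C (Bob): max(4, -9) = 4
M (Sara): min(13, 2) = 2
N (Sara): min(7, 18) = 7
P (Sara): min(12, -17) = -17
D (Bob): max(2, 7, -17) = 7
Q (Sara): min(-8, 9, -4) = -8
R (Sara): min(-18, 16, -16) = -18
S (Sara): min(-17, -13) = -17
E (Bob): max(-8, -18, -17) = -8
T (Sara): min(3, 16) = 3
U (Sara): min(5, -9) = -9
F (Bob): max(3, -9) = 3
A (Sara): min(4, 7, -8, 3) = -8
V (Sara): min(2, -7, -14) = -14
W (Sara): min(13, -3, 6) = -3
X (Sara): min(-19, -10, -20) = -20
G (Bob): max(-14, -3, -20) = -3
Y (Sara): min(0, -18) = -18
Z (Sara): min(-5, 10, -14) = -14
AA (Sara): min(-12, 19) = -12
AB (Sara): min(10, -16, -6) = -16
H (Bob): max(-18, -14, -12, -16) = -12
AC (Sara): min(-13, 2) = -13
AD (Sara): min(-19, 8, -17, -3) = -19
J (Bob): max(-13, -19) = -13
B (Sara): min(-3, -12, -13) = -13
Root (Bob): max(-8, -13) = -8
Bob at Root wants the highest of {A=-8, B=-13}, so chooses A.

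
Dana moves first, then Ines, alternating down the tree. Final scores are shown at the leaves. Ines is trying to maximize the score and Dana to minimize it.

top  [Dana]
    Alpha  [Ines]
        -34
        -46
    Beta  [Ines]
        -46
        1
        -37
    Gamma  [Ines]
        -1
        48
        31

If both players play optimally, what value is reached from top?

Alpha (Ines): max(-34, -46) = -34
Beta (Ines): max(-46, 1, -37) = 1
Gamma (Ines): max(-1, 48, 31) = 48
top (Dana): min(-34, 1, 48) = -34

-34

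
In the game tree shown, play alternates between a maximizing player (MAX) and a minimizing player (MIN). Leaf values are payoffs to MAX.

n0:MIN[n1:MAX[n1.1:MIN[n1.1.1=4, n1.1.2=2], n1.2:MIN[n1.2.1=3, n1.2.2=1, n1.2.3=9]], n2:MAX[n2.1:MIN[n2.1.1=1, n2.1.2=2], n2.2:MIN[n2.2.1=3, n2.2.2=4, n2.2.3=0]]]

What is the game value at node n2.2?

n2.2 (MIN): min(3, 4, 0) = 0

0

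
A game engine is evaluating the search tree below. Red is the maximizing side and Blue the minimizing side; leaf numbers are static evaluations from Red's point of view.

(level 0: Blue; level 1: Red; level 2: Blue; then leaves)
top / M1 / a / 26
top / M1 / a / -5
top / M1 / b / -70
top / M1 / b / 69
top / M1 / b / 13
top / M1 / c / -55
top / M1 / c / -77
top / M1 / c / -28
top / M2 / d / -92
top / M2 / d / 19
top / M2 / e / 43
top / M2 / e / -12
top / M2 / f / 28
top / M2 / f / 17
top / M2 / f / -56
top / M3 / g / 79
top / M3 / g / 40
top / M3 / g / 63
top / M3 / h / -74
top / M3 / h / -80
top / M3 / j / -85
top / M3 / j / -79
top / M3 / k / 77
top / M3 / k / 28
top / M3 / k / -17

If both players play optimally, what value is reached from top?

a (Blue): min(26, -5) = -5
b (Blue): min(-70, 69, 13) = -70
c (Blue): min(-55, -77, -28) = -77
M1 (Red): max(-5, -70, -77) = -5
d (Blue): min(-92, 19) = -92
e (Blue): min(43, -12) = -12
f (Blue): min(28, 17, -56) = -56
M2 (Red): max(-92, -12, -56) = -12
g (Blue): min(79, 40, 63) = 40
h (Blue): min(-74, -80) = -80
j (Blue): min(-85, -79) = -85
k (Blue): min(77, 28, -17) = -17
M3 (Red): max(40, -80, -85, -17) = 40
top (Blue): min(-5, -12, 40) = -12

-12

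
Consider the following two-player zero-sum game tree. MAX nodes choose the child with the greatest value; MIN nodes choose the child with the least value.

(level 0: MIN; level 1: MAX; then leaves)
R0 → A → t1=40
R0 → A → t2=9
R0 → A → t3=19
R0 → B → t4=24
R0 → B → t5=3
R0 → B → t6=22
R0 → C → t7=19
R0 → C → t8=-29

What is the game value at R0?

A (MAX): max(40, 9, 19) = 40
B (MAX): max(24, 3, 22) = 24
C (MAX): max(19, -29) = 19
R0 (MIN): min(40, 24, 19) = 19

19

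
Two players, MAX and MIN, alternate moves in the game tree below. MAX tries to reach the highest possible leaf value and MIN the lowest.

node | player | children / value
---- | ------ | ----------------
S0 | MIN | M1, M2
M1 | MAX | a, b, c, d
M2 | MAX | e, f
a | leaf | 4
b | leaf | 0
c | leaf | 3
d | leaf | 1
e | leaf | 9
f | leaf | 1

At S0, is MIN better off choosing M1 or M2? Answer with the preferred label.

M1 (MAX): max(4, 0, 3, 1) = 4
M2 (MAX): max(9, 1) = 9
MIN prefers the lower value; M1=4, M2=9. M1 is better since 4 < 9.

M1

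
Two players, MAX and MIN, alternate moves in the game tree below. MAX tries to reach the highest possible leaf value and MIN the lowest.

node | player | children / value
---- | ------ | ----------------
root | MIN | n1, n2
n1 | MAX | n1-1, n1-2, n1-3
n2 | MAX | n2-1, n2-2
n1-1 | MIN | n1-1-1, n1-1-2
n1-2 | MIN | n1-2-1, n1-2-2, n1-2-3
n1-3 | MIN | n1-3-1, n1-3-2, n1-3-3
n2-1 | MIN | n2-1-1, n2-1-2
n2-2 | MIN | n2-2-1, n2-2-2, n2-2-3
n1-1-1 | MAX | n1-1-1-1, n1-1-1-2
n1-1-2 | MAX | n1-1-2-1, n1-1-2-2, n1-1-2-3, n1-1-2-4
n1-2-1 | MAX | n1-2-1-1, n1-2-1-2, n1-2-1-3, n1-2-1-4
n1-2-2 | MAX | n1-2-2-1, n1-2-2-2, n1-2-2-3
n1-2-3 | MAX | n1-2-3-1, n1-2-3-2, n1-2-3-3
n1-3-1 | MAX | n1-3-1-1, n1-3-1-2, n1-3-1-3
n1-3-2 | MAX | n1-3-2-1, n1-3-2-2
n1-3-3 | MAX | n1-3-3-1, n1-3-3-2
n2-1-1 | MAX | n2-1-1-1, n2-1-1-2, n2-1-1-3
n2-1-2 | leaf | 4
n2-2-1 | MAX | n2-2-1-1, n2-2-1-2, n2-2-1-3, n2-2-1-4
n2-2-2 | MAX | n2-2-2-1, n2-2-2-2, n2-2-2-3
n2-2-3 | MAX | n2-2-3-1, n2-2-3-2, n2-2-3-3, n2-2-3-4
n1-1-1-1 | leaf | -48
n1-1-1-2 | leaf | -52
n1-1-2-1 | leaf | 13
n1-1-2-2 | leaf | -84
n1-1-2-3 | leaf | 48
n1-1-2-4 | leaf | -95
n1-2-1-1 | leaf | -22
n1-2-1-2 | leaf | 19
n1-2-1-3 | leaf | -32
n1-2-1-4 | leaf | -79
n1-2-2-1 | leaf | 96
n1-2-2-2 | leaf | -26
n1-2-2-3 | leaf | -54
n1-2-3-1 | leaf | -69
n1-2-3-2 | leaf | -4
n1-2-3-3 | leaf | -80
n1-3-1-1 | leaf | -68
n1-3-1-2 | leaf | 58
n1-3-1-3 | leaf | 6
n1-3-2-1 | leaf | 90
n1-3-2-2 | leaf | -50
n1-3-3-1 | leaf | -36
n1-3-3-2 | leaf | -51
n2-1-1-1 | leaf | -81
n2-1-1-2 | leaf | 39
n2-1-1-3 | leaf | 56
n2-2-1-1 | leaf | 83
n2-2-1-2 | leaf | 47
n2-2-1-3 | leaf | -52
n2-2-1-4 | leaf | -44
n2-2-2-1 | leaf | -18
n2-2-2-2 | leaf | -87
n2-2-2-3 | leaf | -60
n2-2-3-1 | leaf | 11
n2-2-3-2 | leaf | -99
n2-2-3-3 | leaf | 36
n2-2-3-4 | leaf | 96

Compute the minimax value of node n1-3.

n1-3-1 (MAX): max(-68, 58, 6) = 58
n1-3-2 (MAX): max(90, -50) = 90
n1-3-3 (MAX): max(-36, -51) = -36
n1-3 (MIN): min(58, 90, -36) = -36

-36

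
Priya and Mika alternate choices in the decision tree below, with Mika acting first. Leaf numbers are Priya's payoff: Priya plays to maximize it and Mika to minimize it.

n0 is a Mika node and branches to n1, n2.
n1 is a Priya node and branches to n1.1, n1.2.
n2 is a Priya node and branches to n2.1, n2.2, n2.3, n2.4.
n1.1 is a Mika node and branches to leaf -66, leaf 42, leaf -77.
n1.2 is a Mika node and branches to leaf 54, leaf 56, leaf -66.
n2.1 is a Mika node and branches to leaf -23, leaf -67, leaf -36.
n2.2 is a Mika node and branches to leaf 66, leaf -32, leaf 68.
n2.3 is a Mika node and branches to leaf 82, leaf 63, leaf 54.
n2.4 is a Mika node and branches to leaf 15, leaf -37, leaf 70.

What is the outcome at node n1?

-66

n1.1 (Mika): min(-66, 42, -77) = -77
n1.2 (Mika): min(54, 56, -66) = -66
n1 (Priya): max(-77, -66) = -66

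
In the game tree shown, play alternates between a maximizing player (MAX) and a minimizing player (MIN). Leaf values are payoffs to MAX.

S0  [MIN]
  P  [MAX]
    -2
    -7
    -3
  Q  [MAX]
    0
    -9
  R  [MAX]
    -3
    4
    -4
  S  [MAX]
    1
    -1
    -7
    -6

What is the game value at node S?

1

S (MAX): max(1, -1, -7, -6) = 1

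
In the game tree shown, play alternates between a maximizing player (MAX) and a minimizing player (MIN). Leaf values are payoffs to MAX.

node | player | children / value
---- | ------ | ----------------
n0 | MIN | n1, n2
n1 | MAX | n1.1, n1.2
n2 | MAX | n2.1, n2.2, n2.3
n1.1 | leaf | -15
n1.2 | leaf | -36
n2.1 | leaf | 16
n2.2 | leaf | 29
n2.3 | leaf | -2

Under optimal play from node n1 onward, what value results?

n1 (MAX): max(-15, -36) = -15

-15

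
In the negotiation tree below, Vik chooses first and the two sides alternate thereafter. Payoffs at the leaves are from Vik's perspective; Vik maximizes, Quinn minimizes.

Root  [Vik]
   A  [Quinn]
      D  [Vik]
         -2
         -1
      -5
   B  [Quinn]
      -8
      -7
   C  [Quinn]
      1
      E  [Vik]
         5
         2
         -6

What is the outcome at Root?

D (Vik): max(-2, -1) = -1
A (Quinn): min(-1, -5) = -5
B (Quinn): min(-8, -7) = -8
E (Vik): max(5, 2, -6) = 5
C (Quinn): min(1, 5) = 1
Root (Vik): max(-5, -8, 1) = 1

1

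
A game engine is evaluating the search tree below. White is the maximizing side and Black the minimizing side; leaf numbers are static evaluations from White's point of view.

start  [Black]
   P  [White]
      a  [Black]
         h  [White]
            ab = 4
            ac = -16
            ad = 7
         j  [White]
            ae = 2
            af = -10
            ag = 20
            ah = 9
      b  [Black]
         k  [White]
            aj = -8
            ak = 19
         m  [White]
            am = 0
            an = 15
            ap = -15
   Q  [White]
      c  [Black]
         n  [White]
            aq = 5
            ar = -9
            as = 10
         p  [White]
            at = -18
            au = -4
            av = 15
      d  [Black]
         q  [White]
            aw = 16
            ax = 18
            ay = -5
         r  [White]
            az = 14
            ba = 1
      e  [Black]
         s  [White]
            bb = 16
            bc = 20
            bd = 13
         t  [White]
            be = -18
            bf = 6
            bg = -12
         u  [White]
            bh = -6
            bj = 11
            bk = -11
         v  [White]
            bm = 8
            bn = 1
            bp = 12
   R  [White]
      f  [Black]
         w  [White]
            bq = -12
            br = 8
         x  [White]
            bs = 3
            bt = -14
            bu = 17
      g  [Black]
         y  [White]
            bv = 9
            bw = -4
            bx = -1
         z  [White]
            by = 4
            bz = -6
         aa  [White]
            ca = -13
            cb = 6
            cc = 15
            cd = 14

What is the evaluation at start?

8

h (White): max(4, -16, 7) = 7
j (White): max(2, -10, 20, 9) = 20
a (Black): min(7, 20) = 7
k (White): max(-8, 19) = 19
m (White): max(0, 15, -15) = 15
b (Black): min(19, 15) = 15
P (White): max(7, 15) = 15
n (White): max(5, -9, 10) = 10
p (White): max(-18, -4, 15) = 15
c (Black): min(10, 15) = 10
q (White): max(16, 18, -5) = 18
r (White): max(14, 1) = 14
d (Black): min(18, 14) = 14
s (White): max(16, 20, 13) = 20
t (White): max(-18, 6, -12) = 6
u (White): max(-6, 11, -11) = 11
v (White): max(8, 1, 12) = 12
e (Black): min(20, 6, 11, 12) = 6
Q (White): max(10, 14, 6) = 14
w (White): max(-12, 8) = 8
x (White): max(3, -14, 17) = 17
f (Black): min(8, 17) = 8
y (White): max(9, -4, -1) = 9
z (White): max(4, -6) = 4
aa (White): max(-13, 6, 15, 14) = 15
g (Black): min(9, 4, 15) = 4
R (White): max(8, 4) = 8
start (Black): min(15, 14, 8) = 8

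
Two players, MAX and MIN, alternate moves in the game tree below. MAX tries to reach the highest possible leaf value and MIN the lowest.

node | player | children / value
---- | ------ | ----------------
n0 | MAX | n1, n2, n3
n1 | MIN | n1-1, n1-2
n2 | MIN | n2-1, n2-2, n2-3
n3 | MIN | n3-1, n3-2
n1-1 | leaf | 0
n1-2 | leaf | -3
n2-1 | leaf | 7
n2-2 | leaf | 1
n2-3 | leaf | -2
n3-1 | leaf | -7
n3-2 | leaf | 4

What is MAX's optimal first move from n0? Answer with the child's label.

n1 (MIN): min(0, -3) = -3
n2 (MIN): min(7, 1, -2) = -2
n3 (MIN): min(-7, 4) = -7
n0 (MAX): max(-3, -2, -7) = -2
MAX at n0 wants the highest of {n1=-3, n2=-2, n3=-7}, so chooses n2.

n2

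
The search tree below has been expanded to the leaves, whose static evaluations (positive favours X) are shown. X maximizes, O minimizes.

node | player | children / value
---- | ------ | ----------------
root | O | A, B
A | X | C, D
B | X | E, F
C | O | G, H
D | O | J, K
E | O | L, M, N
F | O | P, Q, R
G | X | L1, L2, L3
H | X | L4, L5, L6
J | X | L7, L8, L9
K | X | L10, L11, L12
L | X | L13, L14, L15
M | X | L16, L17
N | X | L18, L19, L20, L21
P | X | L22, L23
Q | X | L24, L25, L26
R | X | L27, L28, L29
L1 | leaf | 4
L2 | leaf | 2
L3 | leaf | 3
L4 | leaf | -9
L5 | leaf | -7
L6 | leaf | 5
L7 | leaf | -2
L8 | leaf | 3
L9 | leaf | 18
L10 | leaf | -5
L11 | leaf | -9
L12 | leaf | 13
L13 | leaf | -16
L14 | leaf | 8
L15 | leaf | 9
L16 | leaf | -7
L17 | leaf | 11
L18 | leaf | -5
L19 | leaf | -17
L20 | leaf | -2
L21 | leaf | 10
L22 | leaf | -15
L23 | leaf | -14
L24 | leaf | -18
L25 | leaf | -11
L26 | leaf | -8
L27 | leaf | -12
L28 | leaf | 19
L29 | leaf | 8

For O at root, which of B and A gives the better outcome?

B

L (X): max(-16, 8, 9) = 9
M (X): max(-7, 11) = 11
N (X): max(-5, -17, -2, 10) = 10
E (O): min(9, 11, 10) = 9
P (X): max(-15, -14) = -14
Q (X): max(-18, -11, -8) = -8
R (X): max(-12, 19, 8) = 19
F (O): min(-14, -8, 19) = -14
B (X): max(9, -14) = 9
G (X): max(4, 2, 3) = 4
H (X): max(-9, -7, 5) = 5
C (O): min(4, 5) = 4
J (X): max(-2, 3, 18) = 18
K (X): max(-5, -9, 13) = 13
D (O): min(18, 13) = 13
A (X): max(4, 13) = 13
O prefers the lower value; B=9, A=13. B is better since 9 < 13.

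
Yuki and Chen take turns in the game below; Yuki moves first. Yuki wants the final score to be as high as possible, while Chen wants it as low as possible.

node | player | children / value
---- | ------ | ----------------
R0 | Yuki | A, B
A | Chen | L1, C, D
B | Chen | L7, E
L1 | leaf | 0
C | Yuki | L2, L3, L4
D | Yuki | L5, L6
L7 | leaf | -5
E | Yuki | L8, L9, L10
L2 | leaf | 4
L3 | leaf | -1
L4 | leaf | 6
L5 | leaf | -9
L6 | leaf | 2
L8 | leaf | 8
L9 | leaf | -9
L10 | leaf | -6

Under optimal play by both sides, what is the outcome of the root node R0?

C (Yuki): max(4, -1, 6) = 6
D (Yuki): max(-9, 2) = 2
A (Chen): min(0, 6, 2) = 0
E (Yuki): max(8, -9, -6) = 8
B (Chen): min(-5, 8) = -5
R0 (Yuki): max(0, -5) = 0

0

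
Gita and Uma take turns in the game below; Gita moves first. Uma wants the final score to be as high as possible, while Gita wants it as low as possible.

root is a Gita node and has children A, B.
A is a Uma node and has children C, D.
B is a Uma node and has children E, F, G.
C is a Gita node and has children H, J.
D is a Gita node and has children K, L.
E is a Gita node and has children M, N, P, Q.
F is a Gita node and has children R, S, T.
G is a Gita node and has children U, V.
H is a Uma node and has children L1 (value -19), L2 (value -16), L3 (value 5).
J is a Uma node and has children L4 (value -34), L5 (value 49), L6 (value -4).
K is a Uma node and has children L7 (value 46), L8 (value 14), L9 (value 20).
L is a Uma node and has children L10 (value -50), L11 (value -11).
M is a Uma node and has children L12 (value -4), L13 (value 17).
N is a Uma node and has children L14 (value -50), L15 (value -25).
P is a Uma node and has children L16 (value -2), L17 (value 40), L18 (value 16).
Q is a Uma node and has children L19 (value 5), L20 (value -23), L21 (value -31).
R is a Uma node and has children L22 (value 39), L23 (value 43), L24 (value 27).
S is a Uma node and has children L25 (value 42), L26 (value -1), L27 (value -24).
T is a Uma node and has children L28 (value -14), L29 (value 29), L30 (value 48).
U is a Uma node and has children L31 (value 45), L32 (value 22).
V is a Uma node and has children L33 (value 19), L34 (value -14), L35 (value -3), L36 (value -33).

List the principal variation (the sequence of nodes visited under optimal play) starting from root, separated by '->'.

root -> A -> C -> H -> L3

H (Uma): max(-19, -16, 5) = 5
J (Uma): max(-34, 49, -4) = 49
C (Gita): min(5, 49) = 5
K (Uma): max(46, 14, 20) = 46
L (Uma): max(-50, -11) = -11
D (Gita): min(46, -11) = -11
A (Uma): max(5, -11) = 5
M (Uma): max(-4, 17) = 17
N (Uma): max(-50, -25) = -25
P (Uma): max(-2, 40, 16) = 40
Q (Uma): max(5, -23, -31) = 5
E (Gita): min(17, -25, 40, 5) = -25
R (Uma): max(39, 43, 27) = 43
S (Uma): max(42, -1, -24) = 42
T (Uma): max(-14, 29, 48) = 48
F (Gita): min(43, 42, 48) = 42
U (Uma): max(45, 22) = 45
V (Uma): max(19, -14, -3, -33) = 19
G (Gita): min(45, 19) = 19
B (Uma): max(-25, 42, 19) = 42
root (Gita): min(5, 42) = 5
At root, Gita picks A (lowest: 5).
At A, Uma picks C (highest: 5).
At C, Gita picks H (lowest: 5).
At H, Uma picks L3 (highest: 5).
Terminal value 5.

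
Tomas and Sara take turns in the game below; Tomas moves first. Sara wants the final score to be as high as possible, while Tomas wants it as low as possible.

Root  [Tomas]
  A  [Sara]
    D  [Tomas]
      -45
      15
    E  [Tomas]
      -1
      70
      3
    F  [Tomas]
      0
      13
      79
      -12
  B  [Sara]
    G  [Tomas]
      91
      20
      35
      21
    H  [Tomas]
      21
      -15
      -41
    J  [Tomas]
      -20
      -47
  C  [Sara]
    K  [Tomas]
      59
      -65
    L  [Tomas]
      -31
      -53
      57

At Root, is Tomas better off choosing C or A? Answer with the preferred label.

C

K (Tomas): min(59, -65) = -65
L (Tomas): min(-31, -53, 57) = -53
C (Sara): max(-65, -53) = -53
D (Tomas): min(-45, 15) = -45
E (Tomas): min(-1, 70, 3) = -1
F (Tomas): min(0, 13, 79, -12) = -12
A (Sara): max(-45, -1, -12) = -1
Tomas prefers the lower value; C=-53, A=-1. C is better since -53 < -1.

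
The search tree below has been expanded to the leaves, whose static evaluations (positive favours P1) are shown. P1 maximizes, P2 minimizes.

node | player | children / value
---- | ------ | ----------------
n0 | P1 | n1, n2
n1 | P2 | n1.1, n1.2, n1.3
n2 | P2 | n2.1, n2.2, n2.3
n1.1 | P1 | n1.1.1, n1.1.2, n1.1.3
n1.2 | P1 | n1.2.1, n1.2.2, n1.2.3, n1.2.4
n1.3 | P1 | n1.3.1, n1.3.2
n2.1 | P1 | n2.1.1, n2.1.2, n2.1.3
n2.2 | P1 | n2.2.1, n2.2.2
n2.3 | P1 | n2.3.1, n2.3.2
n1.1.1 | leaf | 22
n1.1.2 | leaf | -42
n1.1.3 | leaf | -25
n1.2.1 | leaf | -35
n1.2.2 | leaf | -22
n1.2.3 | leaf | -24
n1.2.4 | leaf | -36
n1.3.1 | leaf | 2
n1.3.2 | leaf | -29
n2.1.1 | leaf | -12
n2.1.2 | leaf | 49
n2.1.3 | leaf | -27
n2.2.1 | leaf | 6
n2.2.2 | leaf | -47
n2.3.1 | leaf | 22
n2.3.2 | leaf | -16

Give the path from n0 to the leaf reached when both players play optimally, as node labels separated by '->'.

n1.1 (P1): max(22, -42, -25) = 22
n1.2 (P1): max(-35, -22, -24, -36) = -22
n1.3 (P1): max(2, -29) = 2
n1 (P2): min(22, -22, 2) = -22
n2.1 (P1): max(-12, 49, -27) = 49
n2.2 (P1): max(6, -47) = 6
n2.3 (P1): max(22, -16) = 22
n2 (P2): min(49, 6, 22) = 6
n0 (P1): max(-22, 6) = 6
At n0, P1 picks n2 (highest: 6).
At n2, P2 picks n2.2 (lowest: 6).
At n2.2, P1 picks n2.2.1 (highest: 6).
Terminal value 6.

n0 -> n2 -> n2.2 -> n2.2.1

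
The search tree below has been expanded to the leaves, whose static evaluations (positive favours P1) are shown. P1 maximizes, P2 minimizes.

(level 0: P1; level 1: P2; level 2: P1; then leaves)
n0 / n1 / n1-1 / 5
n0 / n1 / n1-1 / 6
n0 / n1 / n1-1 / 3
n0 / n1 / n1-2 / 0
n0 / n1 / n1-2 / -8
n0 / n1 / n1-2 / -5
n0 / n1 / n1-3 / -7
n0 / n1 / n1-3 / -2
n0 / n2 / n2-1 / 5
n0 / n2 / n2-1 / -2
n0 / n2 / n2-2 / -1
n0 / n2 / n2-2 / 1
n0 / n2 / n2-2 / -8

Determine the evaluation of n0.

n1-1 (P1): max(5, 6, 3) = 6
n1-2 (P1): max(0, -8, -5) = 0
n1-3 (P1): max(-7, -2) = -2
n1 (P2): min(6, 0, -2) = -2
n2-1 (P1): max(5, -2) = 5
n2-2 (P1): max(-1, 1, -8) = 1
n2 (P2): min(5, 1) = 1
n0 (P1): max(-2, 1) = 1

1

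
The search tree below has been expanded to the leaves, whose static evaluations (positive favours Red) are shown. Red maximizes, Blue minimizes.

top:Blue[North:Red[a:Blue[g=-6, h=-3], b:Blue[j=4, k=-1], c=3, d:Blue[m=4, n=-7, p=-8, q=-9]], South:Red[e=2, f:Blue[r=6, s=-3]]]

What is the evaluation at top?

2

a (Blue): min(-6, -3) = -6
b (Blue): min(4, -1) = -1
d (Blue): min(4, -7, -8, -9) = -9
North (Red): max(-6, -1, 3, -9) = 3
f (Blue): min(6, -3) = -3
South (Red): max(2, -3) = 2
top (Blue): min(3, 2) = 2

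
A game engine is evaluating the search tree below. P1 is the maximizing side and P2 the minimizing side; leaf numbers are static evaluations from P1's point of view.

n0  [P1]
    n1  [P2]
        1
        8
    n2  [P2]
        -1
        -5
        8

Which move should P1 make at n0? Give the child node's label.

n1 (P2): min(1, 8) = 1
n2 (P2): min(-1, -5, 8) = -5
n0 (P1): max(1, -5) = 1
P1 at n0 wants the highest of {n1=1, n2=-5}, so chooses n1.

n1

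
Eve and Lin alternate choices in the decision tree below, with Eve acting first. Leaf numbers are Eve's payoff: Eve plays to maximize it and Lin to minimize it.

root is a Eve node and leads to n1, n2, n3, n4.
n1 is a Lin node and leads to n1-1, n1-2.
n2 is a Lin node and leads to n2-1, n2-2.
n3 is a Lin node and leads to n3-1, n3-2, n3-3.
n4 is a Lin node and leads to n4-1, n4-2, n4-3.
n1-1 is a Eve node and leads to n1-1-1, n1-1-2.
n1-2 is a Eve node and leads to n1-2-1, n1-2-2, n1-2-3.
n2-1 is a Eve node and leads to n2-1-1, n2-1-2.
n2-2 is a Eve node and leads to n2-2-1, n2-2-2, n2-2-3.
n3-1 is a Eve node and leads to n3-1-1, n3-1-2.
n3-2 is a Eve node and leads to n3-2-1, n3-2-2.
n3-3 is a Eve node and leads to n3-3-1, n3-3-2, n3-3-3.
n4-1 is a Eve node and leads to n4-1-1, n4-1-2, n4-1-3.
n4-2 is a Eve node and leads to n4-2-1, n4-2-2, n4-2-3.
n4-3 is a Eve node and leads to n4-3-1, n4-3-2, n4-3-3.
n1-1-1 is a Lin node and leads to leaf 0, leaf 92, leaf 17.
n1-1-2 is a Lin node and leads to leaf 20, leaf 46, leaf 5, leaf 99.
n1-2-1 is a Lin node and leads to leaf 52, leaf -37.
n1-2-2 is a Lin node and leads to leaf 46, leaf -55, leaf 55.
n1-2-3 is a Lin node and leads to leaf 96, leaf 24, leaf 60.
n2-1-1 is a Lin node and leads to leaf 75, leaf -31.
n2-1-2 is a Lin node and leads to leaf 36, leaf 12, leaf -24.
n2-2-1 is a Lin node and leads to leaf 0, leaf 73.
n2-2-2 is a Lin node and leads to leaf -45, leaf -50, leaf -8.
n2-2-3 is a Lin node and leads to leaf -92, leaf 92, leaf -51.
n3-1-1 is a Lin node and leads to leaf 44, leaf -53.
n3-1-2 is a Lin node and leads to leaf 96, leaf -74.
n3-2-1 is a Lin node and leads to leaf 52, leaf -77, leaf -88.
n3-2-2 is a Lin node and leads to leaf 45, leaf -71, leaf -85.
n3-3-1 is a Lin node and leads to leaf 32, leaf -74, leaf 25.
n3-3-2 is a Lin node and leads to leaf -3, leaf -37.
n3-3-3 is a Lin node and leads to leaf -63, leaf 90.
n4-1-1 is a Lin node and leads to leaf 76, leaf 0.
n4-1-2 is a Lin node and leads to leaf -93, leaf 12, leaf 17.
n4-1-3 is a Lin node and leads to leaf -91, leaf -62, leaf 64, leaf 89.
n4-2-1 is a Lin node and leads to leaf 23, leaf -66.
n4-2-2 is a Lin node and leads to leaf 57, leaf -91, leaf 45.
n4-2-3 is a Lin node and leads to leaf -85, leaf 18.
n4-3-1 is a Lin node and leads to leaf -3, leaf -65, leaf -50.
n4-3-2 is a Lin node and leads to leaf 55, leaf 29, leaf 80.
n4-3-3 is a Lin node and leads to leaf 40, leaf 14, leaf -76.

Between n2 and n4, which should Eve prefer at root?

n2-1-1 (Lin): min(75, -31) = -31
n2-1-2 (Lin): min(36, 12, -24) = -24
n2-1 (Eve): max(-31, -24) = -24
n2-2-1 (Lin): min(0, 73) = 0
n2-2-2 (Lin): min(-45, -50, -8) = -50
n2-2-3 (Lin): min(-92, 92, -51) = -92
n2-2 (Eve): max(0, -50, -92) = 0
n2 (Lin): min(-24, 0) = -24
n4-1-1 (Lin): min(76, 0) = 0
n4-1-2 (Lin): min(-93, 12, 17) = -93
n4-1-3 (Lin): min(-91, -62, 64, 89) = -91
n4-1 (Eve): max(0, -93, -91) = 0
n4-2-1 (Lin): min(23, -66) = -66
n4-2-2 (Lin): min(57, -91, 45) = -91
n4-2-3 (Lin): min(-85, 18) = -85
n4-2 (Eve): max(-66, -91, -85) = -66
n4-3-1 (Lin): min(-3, -65, -50) = -65
n4-3-2 (Lin): min(55, 29, 80) = 29
n4-3-3 (Lin): min(40, 14, -76) = -76
n4-3 (Eve): max(-65, 29, -76) = 29
n4 (Lin): min(0, -66, 29) = -66
Eve prefers the higher value; n2=-24, n4=-66. n2 is better since -24 > -66.

n2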